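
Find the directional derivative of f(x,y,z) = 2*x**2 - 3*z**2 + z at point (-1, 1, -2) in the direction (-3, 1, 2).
19*sqrt(14)/7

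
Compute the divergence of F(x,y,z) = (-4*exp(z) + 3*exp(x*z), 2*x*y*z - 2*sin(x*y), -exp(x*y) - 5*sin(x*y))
2*x*z - 2*x*cos(x*y) + 3*z*exp(x*z)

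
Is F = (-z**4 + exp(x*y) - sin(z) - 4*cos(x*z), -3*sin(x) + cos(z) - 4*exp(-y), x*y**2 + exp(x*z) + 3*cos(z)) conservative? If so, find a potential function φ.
No, ∇×F = (2*x*y + sin(z), 4*x*sin(x*z) - y**2 - 4*z**3 - z*exp(x*z) - cos(z), -x*exp(x*y) - 3*cos(x)) ≠ 0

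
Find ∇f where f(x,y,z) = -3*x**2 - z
(-6*x, 0, -1)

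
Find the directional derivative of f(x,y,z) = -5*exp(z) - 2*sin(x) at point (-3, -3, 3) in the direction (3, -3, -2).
sqrt(22)*(-3*cos(3) + 5*exp(3))/11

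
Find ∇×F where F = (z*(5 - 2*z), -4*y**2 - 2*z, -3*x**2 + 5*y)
(7, 6*x - 4*z + 5, 0)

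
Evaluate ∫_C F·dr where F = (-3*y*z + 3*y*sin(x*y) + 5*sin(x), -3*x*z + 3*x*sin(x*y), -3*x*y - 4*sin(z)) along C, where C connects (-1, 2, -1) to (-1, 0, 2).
7*cos(2) - 4*cos(1) + 3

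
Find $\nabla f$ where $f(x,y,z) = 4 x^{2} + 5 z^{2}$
(8*x, 0, 10*z)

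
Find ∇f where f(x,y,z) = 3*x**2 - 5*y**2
(6*x, -10*y, 0)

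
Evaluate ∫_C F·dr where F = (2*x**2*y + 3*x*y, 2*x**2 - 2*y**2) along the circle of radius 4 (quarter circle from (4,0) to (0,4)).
-32*pi - 64/3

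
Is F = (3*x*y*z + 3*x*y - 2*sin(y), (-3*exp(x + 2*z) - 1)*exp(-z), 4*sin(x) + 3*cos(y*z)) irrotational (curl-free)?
No, ∇×F = (-3*z*sin(y*z) + 3*exp(x + z) - exp(-z), 3*x*y - 4*cos(x), -3*x*z - 3*x - 3*exp(x + z) + 2*cos(y))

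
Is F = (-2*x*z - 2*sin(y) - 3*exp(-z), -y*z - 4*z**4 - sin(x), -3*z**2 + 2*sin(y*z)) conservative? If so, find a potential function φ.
No, ∇×F = (y + 16*z**3 + 2*z*cos(y*z), -2*x + 3*exp(-z), -cos(x) + 2*cos(y)) ≠ 0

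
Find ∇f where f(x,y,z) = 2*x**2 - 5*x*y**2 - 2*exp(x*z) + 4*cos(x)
(4*x - 5*y**2 - 2*z*exp(x*z) - 4*sin(x), -10*x*y, -2*x*exp(x*z))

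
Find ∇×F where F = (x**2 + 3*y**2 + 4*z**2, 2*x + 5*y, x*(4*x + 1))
(0, -8*x + 8*z - 1, 2 - 6*y)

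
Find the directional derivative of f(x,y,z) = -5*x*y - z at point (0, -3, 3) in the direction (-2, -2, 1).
-31/3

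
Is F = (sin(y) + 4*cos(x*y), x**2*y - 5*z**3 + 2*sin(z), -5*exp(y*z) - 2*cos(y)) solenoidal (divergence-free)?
No, ∇·F = x**2 - 5*y*exp(y*z) - 4*y*sin(x*y)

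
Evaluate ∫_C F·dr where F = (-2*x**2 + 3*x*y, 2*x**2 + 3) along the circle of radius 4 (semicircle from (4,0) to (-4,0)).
256/3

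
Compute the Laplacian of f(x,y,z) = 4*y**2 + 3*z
8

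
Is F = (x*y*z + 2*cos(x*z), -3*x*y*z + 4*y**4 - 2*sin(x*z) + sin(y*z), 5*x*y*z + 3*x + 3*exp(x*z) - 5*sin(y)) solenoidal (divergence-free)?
No, ∇·F = 5*x*y - 3*x*z + 3*x*exp(x*z) + 16*y**3 + y*z - 2*z*sin(x*z) + z*cos(y*z)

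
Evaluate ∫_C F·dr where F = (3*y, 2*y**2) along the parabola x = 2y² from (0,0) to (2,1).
14/3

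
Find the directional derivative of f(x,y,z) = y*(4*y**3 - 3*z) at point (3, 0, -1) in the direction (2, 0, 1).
0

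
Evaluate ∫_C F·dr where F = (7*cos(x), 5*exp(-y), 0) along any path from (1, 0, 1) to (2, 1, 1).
-7*sin(1) - 5*exp(-1) + 5 + 7*sin(2)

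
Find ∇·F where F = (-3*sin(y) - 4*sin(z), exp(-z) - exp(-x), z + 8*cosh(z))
8*sinh(z) + 1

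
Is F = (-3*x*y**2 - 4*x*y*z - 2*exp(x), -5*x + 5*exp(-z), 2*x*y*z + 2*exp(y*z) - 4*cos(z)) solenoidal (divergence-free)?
No, ∇·F = 2*x*y - 3*y**2 - 4*y*z + 2*y*exp(y*z) - 2*exp(x) + 4*sin(z)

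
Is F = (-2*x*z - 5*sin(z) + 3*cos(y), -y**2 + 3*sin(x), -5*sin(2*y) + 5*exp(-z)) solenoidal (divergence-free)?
No, ∇·F = -2*y - 2*z - 5*exp(-z)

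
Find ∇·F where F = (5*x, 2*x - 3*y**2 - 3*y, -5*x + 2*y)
2 - 6*y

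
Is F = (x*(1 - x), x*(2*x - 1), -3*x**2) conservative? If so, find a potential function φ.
No, ∇×F = (0, 6*x, 4*x - 1) ≠ 0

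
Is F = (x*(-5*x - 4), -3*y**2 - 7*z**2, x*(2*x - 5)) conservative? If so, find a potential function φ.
No, ∇×F = (14*z, 5 - 4*x, 0) ≠ 0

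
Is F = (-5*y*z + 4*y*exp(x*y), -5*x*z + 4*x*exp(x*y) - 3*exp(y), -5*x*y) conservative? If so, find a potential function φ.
Yes, F is conservative. φ = -5*x*y*z - 3*exp(y) + 4*exp(x*y)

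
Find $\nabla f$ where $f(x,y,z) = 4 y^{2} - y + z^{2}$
(0, 8*y - 1, 2*z)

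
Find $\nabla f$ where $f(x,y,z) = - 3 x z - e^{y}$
(-3*z, -exp(y), -3*x)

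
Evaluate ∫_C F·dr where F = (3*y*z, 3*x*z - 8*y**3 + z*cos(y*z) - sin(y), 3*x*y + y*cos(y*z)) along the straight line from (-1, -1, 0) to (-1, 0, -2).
3 - cos(1)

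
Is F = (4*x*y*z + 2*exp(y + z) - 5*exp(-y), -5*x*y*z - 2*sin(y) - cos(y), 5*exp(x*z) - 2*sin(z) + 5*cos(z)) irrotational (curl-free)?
No, ∇×F = (5*x*y, 4*x*y - 5*z*exp(x*z) + 2*exp(y + z), -4*x*z - 5*y*z - 2*exp(y + z) - 5*exp(-y))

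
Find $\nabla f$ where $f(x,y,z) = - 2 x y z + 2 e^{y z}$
(-2*y*z, 2*z*(-x + exp(y*z)), 2*y*(-x + exp(y*z)))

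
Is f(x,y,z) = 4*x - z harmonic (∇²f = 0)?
Yes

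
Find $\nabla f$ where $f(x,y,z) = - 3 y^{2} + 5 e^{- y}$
(0, -6*y - 5*exp(-y), 0)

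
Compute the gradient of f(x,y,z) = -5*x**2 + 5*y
(-10*x, 5, 0)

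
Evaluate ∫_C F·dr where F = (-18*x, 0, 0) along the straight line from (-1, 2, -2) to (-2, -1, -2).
-27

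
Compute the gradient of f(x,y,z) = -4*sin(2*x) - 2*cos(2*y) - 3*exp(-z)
(-8*cos(2*x), 4*sin(2*y), 3*exp(-z))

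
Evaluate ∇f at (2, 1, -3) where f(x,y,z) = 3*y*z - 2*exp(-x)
(2*exp(-2), -9, 3)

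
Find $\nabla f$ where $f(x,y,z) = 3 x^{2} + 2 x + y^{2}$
(6*x + 2, 2*y, 0)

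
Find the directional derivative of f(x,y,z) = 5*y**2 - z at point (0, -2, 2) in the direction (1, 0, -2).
2*sqrt(5)/5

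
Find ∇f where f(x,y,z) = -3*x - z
(-3, 0, -1)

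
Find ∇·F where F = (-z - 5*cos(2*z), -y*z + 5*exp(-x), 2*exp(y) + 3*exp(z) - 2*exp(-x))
-z + 3*exp(z)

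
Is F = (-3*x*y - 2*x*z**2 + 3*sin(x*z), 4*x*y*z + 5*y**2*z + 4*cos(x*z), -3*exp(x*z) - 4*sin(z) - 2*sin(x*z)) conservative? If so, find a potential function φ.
No, ∇×F = (-4*x*y + 4*x*sin(x*z) - 5*y**2, -4*x*z + 3*x*cos(x*z) + 3*z*exp(x*z) + 2*z*cos(x*z), 3*x + 4*y*z - 4*z*sin(x*z)) ≠ 0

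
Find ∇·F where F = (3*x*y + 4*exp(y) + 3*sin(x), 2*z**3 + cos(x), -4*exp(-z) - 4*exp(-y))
3*y + 3*cos(x) + 4*exp(-z)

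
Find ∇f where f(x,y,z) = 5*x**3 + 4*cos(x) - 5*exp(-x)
(15*x**2 - 4*sin(x) + 5*exp(-x), 0, 0)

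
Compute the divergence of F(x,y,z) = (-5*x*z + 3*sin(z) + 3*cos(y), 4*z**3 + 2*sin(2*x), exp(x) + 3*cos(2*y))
-5*z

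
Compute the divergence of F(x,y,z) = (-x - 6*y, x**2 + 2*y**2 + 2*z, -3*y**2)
4*y - 1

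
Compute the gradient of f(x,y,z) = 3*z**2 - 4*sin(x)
(-4*cos(x), 0, 6*z)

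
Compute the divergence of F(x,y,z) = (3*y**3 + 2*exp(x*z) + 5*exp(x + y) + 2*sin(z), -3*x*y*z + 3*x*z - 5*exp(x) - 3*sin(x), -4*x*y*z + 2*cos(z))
-4*x*y - 3*x*z + 2*z*exp(x*z) + 5*exp(x + y) - 2*sin(z)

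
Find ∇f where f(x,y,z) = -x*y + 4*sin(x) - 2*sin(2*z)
(-y + 4*cos(x), -x, -4*cos(2*z))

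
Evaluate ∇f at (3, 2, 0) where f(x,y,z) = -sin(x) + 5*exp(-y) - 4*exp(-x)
(4*exp(-3) - cos(3), -5*exp(-2), 0)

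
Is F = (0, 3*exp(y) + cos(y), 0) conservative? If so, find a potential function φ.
Yes, F is conservative. φ = 3*exp(y) + sin(y)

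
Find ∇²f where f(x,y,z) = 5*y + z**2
2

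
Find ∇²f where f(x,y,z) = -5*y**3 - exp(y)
-30*y - exp(y)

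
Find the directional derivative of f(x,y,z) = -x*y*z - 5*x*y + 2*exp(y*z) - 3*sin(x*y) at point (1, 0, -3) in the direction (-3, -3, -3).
11*sqrt(3)/3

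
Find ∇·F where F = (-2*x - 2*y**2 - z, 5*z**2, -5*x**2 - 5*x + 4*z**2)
8*z - 2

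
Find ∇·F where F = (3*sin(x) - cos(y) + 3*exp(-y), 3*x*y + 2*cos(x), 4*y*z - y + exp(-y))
3*x + 4*y + 3*cos(x)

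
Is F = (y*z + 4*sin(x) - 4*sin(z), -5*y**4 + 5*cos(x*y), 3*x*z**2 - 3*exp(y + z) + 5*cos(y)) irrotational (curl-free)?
No, ∇×F = (-3*exp(y + z) - 5*sin(y), y - 3*z**2 - 4*cos(z), -5*y*sin(x*y) - z)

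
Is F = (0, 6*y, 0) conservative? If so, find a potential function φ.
Yes, F is conservative. φ = 3*y**2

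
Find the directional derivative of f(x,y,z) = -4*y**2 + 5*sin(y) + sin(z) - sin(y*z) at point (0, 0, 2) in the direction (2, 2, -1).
2 - cos(2)/3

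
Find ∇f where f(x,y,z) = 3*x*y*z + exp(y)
(3*y*z, 3*x*z + exp(y), 3*x*y)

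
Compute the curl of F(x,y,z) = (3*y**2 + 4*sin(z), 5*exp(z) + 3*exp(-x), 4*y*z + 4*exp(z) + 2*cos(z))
(4*z - 5*exp(z), 4*cos(z), -6*y - 3*exp(-x))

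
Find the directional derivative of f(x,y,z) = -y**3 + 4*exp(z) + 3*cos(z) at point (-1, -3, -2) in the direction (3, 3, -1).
-sqrt(19)*(4 + 3*exp(2)*sin(2) + 81*exp(2))*exp(-2)/19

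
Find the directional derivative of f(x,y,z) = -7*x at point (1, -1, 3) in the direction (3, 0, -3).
-7*sqrt(2)/2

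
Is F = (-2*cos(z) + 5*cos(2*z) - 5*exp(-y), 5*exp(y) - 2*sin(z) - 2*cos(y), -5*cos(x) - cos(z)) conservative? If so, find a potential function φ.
No, ∇×F = (2*cos(z), -5*sin(x) + 2*sin(z) - 10*sin(2*z), -5*exp(-y)) ≠ 0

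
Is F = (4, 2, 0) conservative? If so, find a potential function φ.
Yes, F is conservative. φ = 4*x + 2*y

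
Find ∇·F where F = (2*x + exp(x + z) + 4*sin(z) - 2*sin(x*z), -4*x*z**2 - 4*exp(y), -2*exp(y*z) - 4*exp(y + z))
-2*y*exp(y*z) - 2*z*cos(x*z) - 4*exp(y) + exp(x + z) - 4*exp(y + z) + 2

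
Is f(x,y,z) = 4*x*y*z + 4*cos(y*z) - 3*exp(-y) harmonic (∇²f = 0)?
No, ∇²f = (4*(-y**2 - z**2)*exp(y)*cos(y*z) - 3)*exp(-y)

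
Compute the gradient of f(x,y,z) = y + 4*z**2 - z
(0, 1, 8*z - 1)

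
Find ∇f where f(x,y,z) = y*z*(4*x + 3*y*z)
(4*y*z, 2*z*(2*x + 3*y*z), 2*y*(2*x + 3*y*z))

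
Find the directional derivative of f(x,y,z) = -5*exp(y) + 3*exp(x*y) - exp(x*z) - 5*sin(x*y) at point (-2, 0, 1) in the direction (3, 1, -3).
sqrt(19)*(-9 - exp(2))*exp(-2)/19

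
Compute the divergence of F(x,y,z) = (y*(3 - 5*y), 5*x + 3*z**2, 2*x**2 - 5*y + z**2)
2*z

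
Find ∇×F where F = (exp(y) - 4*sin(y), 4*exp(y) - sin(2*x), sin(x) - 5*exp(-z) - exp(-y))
(exp(-y), -cos(x), -exp(y) - 2*cos(2*x) + 4*cos(y))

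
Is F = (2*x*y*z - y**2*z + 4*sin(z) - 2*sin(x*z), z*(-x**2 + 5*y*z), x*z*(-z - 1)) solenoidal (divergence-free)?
No, ∇·F = -2*x*z - x + 2*y*z + 5*z**2 - 2*z*cos(x*z)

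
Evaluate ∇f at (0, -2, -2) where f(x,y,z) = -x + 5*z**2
(-1, 0, -20)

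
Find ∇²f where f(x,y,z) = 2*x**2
4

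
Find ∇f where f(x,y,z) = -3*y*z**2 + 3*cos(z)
(0, -3*z**2, -6*y*z - 3*sin(z))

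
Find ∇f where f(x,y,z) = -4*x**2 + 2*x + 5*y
(2 - 8*x, 5, 0)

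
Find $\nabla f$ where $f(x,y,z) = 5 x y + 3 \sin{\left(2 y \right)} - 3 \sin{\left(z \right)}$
(5*y, 5*x + 6*cos(2*y), -3*cos(z))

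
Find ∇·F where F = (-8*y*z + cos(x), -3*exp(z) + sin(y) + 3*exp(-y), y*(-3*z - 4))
-3*y - sin(x) + cos(y) - 3*exp(-y)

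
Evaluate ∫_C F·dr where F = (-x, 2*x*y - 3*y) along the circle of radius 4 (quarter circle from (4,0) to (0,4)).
80/3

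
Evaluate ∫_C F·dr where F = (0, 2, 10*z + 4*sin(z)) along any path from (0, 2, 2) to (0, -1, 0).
-30 + 4*cos(2)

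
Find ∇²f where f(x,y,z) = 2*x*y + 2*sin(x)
-2*sin(x)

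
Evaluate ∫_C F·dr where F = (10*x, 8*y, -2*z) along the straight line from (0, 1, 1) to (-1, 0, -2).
-2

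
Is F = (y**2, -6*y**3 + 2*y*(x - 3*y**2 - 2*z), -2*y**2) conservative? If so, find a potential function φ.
Yes, F is conservative. φ = y**2*(x - 3*y**2 - 2*z)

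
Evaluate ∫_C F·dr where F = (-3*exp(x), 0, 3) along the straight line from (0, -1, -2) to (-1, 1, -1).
6 - 3*exp(-1)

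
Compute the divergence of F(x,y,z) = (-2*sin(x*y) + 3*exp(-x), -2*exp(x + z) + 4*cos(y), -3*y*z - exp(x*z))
-x*exp(x*z) - 2*y*cos(x*y) - 3*y - 4*sin(y) - 3*exp(-x)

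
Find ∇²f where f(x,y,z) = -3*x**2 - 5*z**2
-16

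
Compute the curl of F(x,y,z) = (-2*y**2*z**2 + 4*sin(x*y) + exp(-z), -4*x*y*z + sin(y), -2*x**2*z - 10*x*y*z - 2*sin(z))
(2*x*(2*y - 5*z), 4*x*z - 4*y**2*z + 10*y*z - exp(-z), -4*x*cos(x*y) + 4*y*z**2 - 4*y*z)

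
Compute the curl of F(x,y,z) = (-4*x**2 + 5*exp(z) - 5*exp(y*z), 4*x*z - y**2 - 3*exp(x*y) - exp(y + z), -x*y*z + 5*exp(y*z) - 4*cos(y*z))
(-x*z - 4*x + 5*z*exp(y*z) + 4*z*sin(y*z) + exp(y + z), y*z - 5*y*exp(y*z) + 5*exp(z), -3*y*exp(x*y) + 5*z*exp(y*z) + 4*z)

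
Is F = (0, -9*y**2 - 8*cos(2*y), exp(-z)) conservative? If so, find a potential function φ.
Yes, F is conservative. φ = -3*y**3 - 4*sin(2*y) - exp(-z)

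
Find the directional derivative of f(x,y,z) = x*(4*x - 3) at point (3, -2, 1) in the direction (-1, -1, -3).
-21*sqrt(11)/11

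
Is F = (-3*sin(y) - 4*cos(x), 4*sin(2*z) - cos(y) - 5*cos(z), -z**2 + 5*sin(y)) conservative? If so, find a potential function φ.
No, ∇×F = (-5*sin(z) + 5*cos(y) - 8*cos(2*z), 0, 3*cos(y)) ≠ 0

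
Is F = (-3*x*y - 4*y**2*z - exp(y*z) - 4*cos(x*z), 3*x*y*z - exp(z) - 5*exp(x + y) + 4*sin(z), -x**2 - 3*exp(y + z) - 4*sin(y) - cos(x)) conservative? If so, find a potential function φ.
No, ∇×F = (-3*x*y + exp(z) - 3*exp(y + z) - 4*cos(y) - 4*cos(z), 4*x*sin(x*z) + 2*x - 4*y**2 - y*exp(y*z) - sin(x), 3*x + 11*y*z + z*exp(y*z) - 5*exp(x + y)) ≠ 0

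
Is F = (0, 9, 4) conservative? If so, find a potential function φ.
Yes, F is conservative. φ = 9*y + 4*z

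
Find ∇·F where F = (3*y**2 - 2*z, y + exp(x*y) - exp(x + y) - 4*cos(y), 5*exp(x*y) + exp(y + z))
x*exp(x*y) - exp(x + y) + exp(y + z) + 4*sin(y) + 1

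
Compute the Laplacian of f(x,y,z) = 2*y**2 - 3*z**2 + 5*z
-2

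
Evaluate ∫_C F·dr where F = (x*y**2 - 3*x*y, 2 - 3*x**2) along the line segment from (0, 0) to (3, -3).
273/4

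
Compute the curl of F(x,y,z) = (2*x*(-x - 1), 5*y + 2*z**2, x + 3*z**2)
(-4*z, -1, 0)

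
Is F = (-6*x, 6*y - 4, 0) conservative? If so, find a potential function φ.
Yes, F is conservative. φ = -3*x**2 + 3*y**2 - 4*y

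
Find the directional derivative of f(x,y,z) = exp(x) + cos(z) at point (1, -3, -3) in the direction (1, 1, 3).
sqrt(11)*(3*sin(3) + E)/11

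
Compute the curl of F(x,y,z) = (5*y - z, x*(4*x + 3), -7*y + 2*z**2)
(-7, -1, 8*x - 2)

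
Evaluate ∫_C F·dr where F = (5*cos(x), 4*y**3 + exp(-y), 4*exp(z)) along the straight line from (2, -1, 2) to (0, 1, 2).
-5*sin(2) - exp(-1) + E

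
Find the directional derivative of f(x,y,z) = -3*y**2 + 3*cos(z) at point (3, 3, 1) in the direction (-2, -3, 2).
6*sqrt(17)*(9 - sin(1))/17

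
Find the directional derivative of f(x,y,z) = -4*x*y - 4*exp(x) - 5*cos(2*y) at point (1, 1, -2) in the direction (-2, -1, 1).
sqrt(6)*(-5*sin(2) + 6 + 4*E)/3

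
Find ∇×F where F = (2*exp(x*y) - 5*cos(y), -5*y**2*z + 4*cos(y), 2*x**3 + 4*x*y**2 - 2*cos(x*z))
(y*(8*x + 5*y), -6*x**2 - 4*y**2 - 2*z*sin(x*z), -2*x*exp(x*y) - 5*sin(y))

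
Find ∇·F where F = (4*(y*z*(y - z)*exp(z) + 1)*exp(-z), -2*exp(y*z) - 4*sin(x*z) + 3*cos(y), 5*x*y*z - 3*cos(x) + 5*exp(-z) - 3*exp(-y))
5*x*y - 2*z*exp(y*z) - 3*sin(y) - 5*exp(-z)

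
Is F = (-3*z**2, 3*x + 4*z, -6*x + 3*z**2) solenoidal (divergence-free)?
No, ∇·F = 6*z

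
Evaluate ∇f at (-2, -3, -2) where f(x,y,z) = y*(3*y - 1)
(0, -19, 0)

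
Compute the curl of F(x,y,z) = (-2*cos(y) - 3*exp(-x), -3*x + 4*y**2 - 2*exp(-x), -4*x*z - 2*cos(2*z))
(0, 4*z, -2*sin(y) - 3 + 2*exp(-x))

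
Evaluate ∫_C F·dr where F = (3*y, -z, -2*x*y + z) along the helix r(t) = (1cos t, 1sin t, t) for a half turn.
-3*pi/2 + 2 + pi**2/2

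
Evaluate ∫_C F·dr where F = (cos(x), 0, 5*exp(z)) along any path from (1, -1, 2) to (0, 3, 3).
-5*exp(2) - sin(1) + 5*exp(3)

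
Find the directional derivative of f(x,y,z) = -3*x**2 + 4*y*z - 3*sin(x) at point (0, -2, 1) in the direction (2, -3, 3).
-21*sqrt(22)/11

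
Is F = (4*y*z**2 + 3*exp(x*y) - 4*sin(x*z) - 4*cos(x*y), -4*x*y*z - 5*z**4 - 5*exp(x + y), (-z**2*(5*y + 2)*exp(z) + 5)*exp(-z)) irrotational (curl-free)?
No, ∇×F = (4*x*y + 20*z**3 - 5*z**2, -4*x*cos(x*z) + 8*y*z, -3*x*exp(x*y) - 4*x*sin(x*y) - 4*y*z - 4*z**2 - 5*exp(x + y))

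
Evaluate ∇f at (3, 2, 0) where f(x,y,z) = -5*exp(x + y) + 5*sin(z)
(-5*exp(5), -5*exp(5), 5)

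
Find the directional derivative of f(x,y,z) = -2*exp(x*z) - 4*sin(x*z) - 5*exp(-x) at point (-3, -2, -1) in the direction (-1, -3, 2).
5*sqrt(14)*(4*cos(3) + exp(3))/14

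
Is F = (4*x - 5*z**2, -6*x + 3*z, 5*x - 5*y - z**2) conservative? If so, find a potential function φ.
No, ∇×F = (-8, -10*z - 5, -6) ≠ 0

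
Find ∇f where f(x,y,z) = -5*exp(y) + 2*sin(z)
(0, -5*exp(y), 2*cos(z))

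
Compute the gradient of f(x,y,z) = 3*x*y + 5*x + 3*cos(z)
(3*y + 5, 3*x, -3*sin(z))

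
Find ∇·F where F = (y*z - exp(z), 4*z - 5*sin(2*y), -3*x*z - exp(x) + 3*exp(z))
-3*x + 3*exp(z) - 10*cos(2*y)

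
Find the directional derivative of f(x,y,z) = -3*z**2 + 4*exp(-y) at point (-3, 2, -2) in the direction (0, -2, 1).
4*sqrt(5)*(2 + 3*exp(2))*exp(-2)/5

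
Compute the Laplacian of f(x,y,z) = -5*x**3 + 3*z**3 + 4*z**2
-30*x + 18*z + 8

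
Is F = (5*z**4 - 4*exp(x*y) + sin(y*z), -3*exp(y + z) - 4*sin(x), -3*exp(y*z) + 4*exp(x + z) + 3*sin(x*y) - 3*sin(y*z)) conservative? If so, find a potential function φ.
No, ∇×F = (3*x*cos(x*y) - 3*z*exp(y*z) - 3*z*cos(y*z) + 3*exp(y + z), -3*y*cos(x*y) + y*cos(y*z) + 20*z**3 - 4*exp(x + z), 4*x*exp(x*y) - z*cos(y*z) - 4*cos(x)) ≠ 0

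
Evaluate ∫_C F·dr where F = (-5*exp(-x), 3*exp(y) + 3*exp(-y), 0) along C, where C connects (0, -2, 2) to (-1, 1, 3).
-5 + 5*cosh(1) + 11*sinh(1) + 6*sinh(2)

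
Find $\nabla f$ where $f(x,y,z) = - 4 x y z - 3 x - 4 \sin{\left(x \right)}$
(-4*y*z - 4*cos(x) - 3, -4*x*z, -4*x*y)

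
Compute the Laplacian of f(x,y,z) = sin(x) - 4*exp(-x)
-sin(x) - 4*exp(-x)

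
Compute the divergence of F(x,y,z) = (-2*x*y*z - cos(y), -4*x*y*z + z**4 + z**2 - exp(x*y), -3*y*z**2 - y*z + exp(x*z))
-4*x*z - x*exp(x*y) + x*exp(x*z) - 8*y*z - y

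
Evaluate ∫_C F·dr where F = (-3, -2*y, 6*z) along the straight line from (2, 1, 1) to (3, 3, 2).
-2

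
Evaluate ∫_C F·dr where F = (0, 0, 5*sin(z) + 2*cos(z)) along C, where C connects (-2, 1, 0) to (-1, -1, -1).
-5*cos(1) - 2*sin(1) + 5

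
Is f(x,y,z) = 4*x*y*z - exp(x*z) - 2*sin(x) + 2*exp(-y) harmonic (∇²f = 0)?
No, ∇²f = -x**2*exp(x*z) - z**2*exp(x*z) + 2*sin(x) + 2*exp(-y)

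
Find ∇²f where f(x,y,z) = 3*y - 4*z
0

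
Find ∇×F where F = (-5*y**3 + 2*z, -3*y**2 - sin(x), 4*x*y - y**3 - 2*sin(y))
(4*x - 3*y**2 - 2*cos(y), 2 - 4*y, 15*y**2 - cos(x))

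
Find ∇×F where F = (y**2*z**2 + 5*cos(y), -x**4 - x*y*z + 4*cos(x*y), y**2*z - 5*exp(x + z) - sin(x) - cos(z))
(y*(x + 2*z), 2*y**2*z + 5*exp(x + z) + cos(x), -4*x**3 - 2*y*z**2 - y*z - 4*y*sin(x*y) + 5*sin(y))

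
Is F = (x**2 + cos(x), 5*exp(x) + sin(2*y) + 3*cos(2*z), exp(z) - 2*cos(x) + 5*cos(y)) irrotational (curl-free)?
No, ∇×F = (-5*sin(y) + 6*sin(2*z), -2*sin(x), 5*exp(x))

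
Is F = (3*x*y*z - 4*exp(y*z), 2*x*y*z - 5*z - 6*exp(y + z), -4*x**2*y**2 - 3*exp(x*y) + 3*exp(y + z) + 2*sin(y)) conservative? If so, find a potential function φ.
No, ∇×F = (-8*x**2*y - 2*x*y - 3*x*exp(x*y) + 9*exp(y + z) + 2*cos(y) + 5, y*(8*x*y + 3*x + 3*exp(x*y) - 4*exp(y*z)), z*(-3*x + 2*y + 4*exp(y*z))) ≠ 0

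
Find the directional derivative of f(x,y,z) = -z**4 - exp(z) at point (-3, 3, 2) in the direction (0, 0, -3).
exp(2) + 32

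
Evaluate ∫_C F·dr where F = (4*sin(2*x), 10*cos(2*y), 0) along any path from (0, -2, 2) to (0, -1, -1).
-5*sin(2) + 5*sin(4)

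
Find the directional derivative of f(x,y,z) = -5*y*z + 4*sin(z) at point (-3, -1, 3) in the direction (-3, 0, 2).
2*sqrt(13)*(4*cos(3) + 5)/13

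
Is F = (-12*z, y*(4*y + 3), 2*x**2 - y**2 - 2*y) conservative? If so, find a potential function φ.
No, ∇×F = (-2*y - 2, -4*x - 12, 0) ≠ 0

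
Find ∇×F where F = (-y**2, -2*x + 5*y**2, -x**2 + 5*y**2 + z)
(10*y, 2*x, 2*y - 2)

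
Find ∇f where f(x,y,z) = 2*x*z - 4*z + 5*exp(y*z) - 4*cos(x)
(2*z + 4*sin(x), 5*z*exp(y*z), 2*x + 5*y*exp(y*z) - 4)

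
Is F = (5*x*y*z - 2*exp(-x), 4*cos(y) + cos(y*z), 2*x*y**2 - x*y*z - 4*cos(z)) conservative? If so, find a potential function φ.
No, ∇×F = (4*x*y - x*z + y*sin(y*z), y*(5*x - 2*y + z), -5*x*z) ≠ 0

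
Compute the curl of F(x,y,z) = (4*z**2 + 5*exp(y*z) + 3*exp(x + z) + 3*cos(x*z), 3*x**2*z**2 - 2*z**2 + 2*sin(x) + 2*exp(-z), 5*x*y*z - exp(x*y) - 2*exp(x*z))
(-6*x**2*z + 5*x*z - x*exp(x*y) + 4*z + 2*exp(-z), -3*x*sin(x*z) - 5*y*z + y*exp(x*y) + 5*y*exp(y*z) + 2*z*exp(x*z) + 8*z + 3*exp(x + z), 6*x*z**2 - 5*z*exp(y*z) + 2*cos(x))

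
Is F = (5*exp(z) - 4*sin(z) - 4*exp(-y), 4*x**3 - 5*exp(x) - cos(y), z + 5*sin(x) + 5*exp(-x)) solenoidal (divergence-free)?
No, ∇·F = sin(y) + 1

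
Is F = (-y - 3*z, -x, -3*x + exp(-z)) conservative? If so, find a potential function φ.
Yes, F is conservative. φ = -x*y - 3*x*z - exp(-z)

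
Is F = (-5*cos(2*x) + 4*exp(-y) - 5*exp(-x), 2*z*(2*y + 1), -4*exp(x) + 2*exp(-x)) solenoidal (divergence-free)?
No, ∇·F = 4*z + 10*sin(2*x) + 5*exp(-x)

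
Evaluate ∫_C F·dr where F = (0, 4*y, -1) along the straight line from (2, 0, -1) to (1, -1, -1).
2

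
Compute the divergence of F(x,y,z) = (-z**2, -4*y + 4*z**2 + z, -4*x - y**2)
-4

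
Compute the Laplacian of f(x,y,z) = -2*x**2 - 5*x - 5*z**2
-14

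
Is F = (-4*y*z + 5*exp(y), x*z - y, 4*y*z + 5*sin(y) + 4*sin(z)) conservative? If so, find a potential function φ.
No, ∇×F = (-x + 4*z + 5*cos(y), -4*y, 5*z - 5*exp(y)) ≠ 0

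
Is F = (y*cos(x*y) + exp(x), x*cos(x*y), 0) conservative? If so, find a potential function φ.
Yes, F is conservative. φ = exp(x) + sin(x*y)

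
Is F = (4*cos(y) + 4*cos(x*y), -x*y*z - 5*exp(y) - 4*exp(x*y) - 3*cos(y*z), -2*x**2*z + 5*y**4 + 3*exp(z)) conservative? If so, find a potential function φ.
No, ∇×F = (y*(x + 20*y**2 - 3*sin(y*z)), 4*x*z, 4*x*sin(x*y) - y*z - 4*y*exp(x*y) + 4*sin(y)) ≠ 0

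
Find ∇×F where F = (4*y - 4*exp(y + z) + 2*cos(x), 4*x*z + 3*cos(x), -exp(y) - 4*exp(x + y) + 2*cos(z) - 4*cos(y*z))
(-4*x + 4*z*sin(y*z) - exp(y) - 4*exp(x + y), 4*exp(x + y) - 4*exp(y + z), 4*z + 4*exp(y + z) - 3*sin(x) - 4)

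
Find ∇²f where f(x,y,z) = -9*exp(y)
-9*exp(y)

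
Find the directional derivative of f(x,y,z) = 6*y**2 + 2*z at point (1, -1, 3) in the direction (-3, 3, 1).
-34*sqrt(19)/19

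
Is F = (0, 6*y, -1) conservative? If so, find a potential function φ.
Yes, F is conservative. φ = 3*y**2 - z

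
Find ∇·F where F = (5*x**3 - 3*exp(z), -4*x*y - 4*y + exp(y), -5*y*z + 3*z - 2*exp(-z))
15*x**2 - 4*x - 5*y + exp(y) - 1 + 2*exp(-z)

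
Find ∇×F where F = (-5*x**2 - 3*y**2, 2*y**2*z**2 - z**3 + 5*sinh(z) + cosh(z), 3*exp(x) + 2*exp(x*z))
(-4*y**2*z + 3*z**2 - sinh(z) - 5*cosh(z), -2*z*exp(x*z) - 3*exp(x), 6*y)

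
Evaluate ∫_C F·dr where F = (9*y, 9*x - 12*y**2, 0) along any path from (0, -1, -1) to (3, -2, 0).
-26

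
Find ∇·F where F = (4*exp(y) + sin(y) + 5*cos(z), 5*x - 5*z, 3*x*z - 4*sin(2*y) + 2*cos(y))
3*x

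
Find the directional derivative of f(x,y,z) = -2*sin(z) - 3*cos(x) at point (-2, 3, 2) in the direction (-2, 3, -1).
sqrt(14)*(cos(2) + 3*sin(2))/7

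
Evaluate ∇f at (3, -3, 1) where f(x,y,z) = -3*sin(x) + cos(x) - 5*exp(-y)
(-sin(3) - 3*cos(3), 5*exp(3), 0)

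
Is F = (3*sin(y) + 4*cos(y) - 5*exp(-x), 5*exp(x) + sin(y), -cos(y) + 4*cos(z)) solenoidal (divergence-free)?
No, ∇·F = -4*sin(z) + cos(y) + 5*exp(-x)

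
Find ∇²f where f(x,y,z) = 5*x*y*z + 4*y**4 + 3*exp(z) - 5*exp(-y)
48*y**2 + 3*exp(z) - 5*exp(-y)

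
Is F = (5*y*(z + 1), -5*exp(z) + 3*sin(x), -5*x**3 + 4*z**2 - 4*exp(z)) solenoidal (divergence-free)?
No, ∇·F = 8*z - 4*exp(z)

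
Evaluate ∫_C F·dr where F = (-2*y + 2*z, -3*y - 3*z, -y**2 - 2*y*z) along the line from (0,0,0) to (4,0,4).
16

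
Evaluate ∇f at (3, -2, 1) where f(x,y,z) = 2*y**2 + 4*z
(0, -8, 4)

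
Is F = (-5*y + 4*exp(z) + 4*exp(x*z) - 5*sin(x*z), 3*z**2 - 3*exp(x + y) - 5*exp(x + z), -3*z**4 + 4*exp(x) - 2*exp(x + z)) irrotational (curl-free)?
No, ∇×F = (-6*z + 5*exp(x + z), 4*x*exp(x*z) - 5*x*cos(x*z) - 4*exp(x) + 4*exp(z) + 2*exp(x + z), -3*exp(x + y) - 5*exp(x + z) + 5)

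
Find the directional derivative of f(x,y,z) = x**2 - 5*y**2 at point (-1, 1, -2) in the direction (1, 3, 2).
-16*sqrt(14)/7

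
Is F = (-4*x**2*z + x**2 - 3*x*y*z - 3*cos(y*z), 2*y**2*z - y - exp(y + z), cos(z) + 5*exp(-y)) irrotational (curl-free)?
No, ∇×F = (-2*y**2 + exp(y + z) - 5*exp(-y), -4*x**2 - 3*x*y + 3*y*sin(y*z), 3*z*(x - sin(y*z)))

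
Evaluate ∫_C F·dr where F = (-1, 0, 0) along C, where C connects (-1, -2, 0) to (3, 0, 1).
-4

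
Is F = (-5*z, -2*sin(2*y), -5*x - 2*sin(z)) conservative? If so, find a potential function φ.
Yes, F is conservative. φ = -5*x*z + cos(2*y) + 2*cos(z)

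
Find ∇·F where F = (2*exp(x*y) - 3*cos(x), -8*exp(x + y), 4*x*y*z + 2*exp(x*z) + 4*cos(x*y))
4*x*y + 2*x*exp(x*z) + 2*y*exp(x*y) - 8*exp(x + y) + 3*sin(x)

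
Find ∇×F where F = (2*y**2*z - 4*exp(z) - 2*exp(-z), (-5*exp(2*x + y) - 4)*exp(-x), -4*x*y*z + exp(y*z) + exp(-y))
(-4*x*z + z*exp(y*z) - exp(-y), 2*y**2 + 4*y*z - 4*exp(z) + 2*exp(-z), -4*y*z - 5*exp(x + y) + 4*exp(-x))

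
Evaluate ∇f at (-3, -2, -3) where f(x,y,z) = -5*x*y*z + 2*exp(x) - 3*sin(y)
(-30 + 2*exp(-3), -45 - 3*cos(2), -30)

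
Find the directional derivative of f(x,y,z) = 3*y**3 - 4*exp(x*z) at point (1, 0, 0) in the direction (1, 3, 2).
-4*sqrt(14)/7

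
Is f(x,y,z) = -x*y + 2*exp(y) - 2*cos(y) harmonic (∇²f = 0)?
No, ∇²f = 2*exp(y) + 2*cos(y)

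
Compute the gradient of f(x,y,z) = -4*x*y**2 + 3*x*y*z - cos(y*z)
(y*(-4*y + 3*z), -8*x*y + 3*x*z + z*sin(y*z), y*(3*x + sin(y*z)))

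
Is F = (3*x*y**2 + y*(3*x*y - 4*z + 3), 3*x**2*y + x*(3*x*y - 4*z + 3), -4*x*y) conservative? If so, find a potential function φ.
Yes, F is conservative. φ = x*y*(3*x*y - 4*z + 3)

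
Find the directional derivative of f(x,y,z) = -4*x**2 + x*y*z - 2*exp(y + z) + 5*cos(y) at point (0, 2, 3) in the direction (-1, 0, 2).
2*sqrt(5)*(-2*exp(5) - 3)/5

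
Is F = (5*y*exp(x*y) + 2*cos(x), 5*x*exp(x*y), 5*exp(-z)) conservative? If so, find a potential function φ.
Yes, F is conservative. φ = 5*exp(x*y) + 2*sin(x) - 5*exp(-z)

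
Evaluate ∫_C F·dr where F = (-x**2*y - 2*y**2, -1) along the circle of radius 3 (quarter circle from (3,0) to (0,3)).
81*pi/16 + 33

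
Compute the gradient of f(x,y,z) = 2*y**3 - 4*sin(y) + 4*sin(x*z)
(4*z*cos(x*z), 6*y**2 - 4*cos(y), 4*x*cos(x*z))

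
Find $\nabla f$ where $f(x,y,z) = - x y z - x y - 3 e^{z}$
(y*(-z - 1), x*(-z - 1), -x*y - 3*exp(z))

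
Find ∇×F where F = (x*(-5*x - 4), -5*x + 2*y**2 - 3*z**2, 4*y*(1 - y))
(-8*y + 6*z + 4, 0, -5)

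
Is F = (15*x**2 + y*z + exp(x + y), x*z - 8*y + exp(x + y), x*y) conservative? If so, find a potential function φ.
Yes, F is conservative. φ = 5*x**3 + x*y*z - 4*y**2 + exp(x + y)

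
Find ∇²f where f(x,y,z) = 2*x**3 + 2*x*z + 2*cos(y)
12*x - 2*cos(y)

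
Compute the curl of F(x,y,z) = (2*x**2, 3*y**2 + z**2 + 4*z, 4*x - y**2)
(-2*y - 2*z - 4, -4, 0)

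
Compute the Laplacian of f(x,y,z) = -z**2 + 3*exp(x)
3*exp(x) - 2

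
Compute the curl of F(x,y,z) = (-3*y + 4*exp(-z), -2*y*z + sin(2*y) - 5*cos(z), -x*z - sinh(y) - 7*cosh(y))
(2*y - 5*sin(z) - 7*sinh(y) - cosh(y), z - 4*exp(-z), 3)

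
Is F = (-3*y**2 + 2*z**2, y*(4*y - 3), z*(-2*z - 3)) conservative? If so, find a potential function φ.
No, ∇×F = (0, 4*z, 6*y) ≠ 0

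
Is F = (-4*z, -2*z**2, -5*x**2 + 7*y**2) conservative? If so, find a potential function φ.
No, ∇×F = (14*y + 4*z, 10*x - 4, 0) ≠ 0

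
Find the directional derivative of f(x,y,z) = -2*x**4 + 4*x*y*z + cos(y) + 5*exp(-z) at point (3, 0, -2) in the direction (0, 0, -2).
5*exp(2)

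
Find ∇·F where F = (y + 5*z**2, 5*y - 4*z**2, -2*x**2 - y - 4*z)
1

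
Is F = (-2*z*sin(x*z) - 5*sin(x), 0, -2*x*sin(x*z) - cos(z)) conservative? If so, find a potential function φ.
Yes, F is conservative. φ = -sin(z) + 5*cos(x) + 2*cos(x*z)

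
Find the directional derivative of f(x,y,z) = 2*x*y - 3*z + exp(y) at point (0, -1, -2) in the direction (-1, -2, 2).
-4/3 - 2*exp(-1)/3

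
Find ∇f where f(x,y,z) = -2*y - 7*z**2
(0, -2, -14*z)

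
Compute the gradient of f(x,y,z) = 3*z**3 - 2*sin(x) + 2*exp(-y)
(-2*cos(x), -2*exp(-y), 9*z**2)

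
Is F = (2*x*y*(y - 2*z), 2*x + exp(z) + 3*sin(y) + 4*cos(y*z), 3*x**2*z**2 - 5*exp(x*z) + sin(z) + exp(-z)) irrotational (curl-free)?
No, ∇×F = (4*y*sin(y*z) - exp(z), -4*x*y - 6*x*z**2 + 5*z*exp(x*z), -4*x*y + 4*x*z + 2)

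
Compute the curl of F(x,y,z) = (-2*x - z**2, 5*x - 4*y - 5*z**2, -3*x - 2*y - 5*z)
(10*z - 2, 3 - 2*z, 5)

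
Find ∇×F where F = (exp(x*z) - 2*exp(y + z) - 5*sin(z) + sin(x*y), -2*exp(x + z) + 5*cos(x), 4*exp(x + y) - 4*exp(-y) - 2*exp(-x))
(2*((2*exp(x + y) + exp(x + z))*exp(y) + 2)*exp(-y), ((x*exp(x*z) - 4*exp(x + y) - 2*exp(y + z) - 5*cos(z))*exp(x) - 2)*exp(-x), -x*cos(x*y) - 2*exp(x + z) + 2*exp(y + z) - 5*sin(x))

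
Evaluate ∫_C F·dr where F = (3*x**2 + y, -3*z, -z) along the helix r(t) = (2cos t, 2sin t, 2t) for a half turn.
-2*pi**2 - 2*pi + 8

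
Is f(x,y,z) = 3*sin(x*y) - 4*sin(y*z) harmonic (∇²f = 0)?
No, ∇²f = -3*x**2*sin(x*y) - 3*y**2*sin(x*y) + 4*y**2*sin(y*z) + 4*z**2*sin(y*z)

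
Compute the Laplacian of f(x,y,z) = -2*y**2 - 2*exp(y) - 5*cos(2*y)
-2*exp(y) + 20*cos(2*y) - 4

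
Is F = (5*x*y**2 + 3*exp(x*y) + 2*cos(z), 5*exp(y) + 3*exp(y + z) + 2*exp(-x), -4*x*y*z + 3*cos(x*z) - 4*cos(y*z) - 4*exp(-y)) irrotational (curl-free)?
No, ∇×F = (-4*x*z + 4*z*sin(y*z) - 3*exp(y + z) + 4*exp(-y), 4*y*z + 3*z*sin(x*z) - 2*sin(z), -10*x*y - 3*x*exp(x*y) - 2*exp(-x))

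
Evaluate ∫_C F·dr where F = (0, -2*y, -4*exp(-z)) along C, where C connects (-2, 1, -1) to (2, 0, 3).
-4*E + 4*exp(-3) + 1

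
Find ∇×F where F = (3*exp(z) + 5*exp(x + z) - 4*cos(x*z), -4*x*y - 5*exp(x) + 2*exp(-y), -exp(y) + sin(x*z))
(-exp(y), 4*x*sin(x*z) - z*cos(x*z) + 3*exp(z) + 5*exp(x + z), -4*y - 5*exp(x))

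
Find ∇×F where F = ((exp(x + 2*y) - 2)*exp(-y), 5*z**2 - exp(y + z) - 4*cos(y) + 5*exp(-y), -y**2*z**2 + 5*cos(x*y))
(-5*x*sin(x*y) - 2*y*z**2 - 10*z + exp(y + z), 5*y*sin(x*y), (-exp(x + 2*y) - 2)*exp(-y))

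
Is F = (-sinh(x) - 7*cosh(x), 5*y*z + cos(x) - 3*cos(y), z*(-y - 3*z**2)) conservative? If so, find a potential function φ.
No, ∇×F = (-5*y - z, 0, -sin(x)) ≠ 0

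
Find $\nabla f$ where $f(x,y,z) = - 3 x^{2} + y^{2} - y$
(-6*x, 2*y - 1, 0)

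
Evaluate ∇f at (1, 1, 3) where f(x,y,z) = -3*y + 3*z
(0, -3, 3)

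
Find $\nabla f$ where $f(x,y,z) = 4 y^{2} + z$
(0, 8*y, 1)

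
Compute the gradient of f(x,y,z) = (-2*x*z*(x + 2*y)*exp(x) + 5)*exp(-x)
(-4*x*z - 4*y*z - 5*exp(-x), -4*x*z, -2*x*(x + 2*y))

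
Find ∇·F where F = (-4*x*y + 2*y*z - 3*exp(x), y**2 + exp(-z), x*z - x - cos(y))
x - 2*y - 3*exp(x)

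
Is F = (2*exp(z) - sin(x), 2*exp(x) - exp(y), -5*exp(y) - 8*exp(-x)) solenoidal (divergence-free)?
No, ∇·F = -exp(y) - cos(x)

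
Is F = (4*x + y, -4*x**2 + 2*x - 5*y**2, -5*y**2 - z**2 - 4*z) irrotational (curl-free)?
No, ∇×F = (-10*y, 0, 1 - 8*x)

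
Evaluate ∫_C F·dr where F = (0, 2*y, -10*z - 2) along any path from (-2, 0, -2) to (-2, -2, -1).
17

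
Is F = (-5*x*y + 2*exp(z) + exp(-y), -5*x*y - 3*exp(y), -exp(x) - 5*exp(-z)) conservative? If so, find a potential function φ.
No, ∇×F = (0, exp(x) + 2*exp(z), 5*x - 5*y + exp(-y)) ≠ 0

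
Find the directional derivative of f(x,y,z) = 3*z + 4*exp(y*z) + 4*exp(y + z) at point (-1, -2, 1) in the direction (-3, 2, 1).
3*sqrt(14)*(E + 4)*exp(-1)/14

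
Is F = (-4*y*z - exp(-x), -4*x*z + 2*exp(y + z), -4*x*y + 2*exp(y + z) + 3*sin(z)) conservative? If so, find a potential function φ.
Yes, F is conservative. φ = -4*x*y*z + 2*exp(y + z) - 3*cos(z) + exp(-x)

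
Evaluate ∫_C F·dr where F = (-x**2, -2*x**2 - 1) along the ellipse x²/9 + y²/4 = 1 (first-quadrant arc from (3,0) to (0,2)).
-17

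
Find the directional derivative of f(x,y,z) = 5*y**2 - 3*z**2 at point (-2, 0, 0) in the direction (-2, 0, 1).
0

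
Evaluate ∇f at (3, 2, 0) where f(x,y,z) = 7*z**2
(0, 0, 0)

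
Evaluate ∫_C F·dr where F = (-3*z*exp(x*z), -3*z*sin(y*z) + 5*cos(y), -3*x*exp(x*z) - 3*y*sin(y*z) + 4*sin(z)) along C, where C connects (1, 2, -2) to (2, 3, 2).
-3*exp(4) - 5*sin(2) + 3*exp(-2) + 5*sin(3) - 3*cos(4) + 3*cos(6)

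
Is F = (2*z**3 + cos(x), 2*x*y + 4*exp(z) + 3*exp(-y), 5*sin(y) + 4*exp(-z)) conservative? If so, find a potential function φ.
No, ∇×F = (-4*exp(z) + 5*cos(y), 6*z**2, 2*y) ≠ 0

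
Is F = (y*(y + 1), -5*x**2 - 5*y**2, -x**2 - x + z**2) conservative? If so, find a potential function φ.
No, ∇×F = (0, 2*x + 1, -10*x - 2*y - 1) ≠ 0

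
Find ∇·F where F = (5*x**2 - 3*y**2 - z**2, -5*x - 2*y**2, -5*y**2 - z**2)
10*x - 4*y - 2*z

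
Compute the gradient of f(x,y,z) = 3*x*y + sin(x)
(3*y + cos(x), 3*x, 0)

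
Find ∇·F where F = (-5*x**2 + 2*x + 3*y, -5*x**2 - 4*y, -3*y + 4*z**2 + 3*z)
-10*x + 8*z + 1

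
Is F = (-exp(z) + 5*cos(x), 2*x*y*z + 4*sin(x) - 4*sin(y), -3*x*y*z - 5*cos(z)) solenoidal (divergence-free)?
No, ∇·F = -3*x*y + 2*x*z - 5*sin(x) + 5*sin(z) - 4*cos(y)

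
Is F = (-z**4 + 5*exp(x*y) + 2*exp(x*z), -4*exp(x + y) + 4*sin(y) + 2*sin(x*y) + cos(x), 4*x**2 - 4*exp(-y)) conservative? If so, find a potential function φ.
No, ∇×F = (4*exp(-y), 2*x*exp(x*z) - 8*x - 4*z**3, -5*x*exp(x*y) + 2*y*cos(x*y) - 4*exp(x + y) - sin(x)) ≠ 0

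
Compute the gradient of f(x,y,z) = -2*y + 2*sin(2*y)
(0, 4*cos(2*y) - 2, 0)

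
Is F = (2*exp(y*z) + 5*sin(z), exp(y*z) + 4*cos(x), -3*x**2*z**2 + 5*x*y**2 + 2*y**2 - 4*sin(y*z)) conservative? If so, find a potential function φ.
No, ∇×F = (10*x*y - y*exp(y*z) + 4*y - 4*z*cos(y*z), 6*x*z**2 - 5*y**2 + 2*y*exp(y*z) + 5*cos(z), -2*z*exp(y*z) - 4*sin(x)) ≠ 0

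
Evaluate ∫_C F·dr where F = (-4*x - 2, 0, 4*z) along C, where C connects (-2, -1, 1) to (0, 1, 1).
4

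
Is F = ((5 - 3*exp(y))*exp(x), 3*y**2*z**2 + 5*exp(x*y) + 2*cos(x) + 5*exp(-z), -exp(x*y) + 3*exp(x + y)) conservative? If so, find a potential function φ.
No, ∇×F = (-x*exp(x*y) - 6*y**2*z + 3*exp(x + y) + 5*exp(-z), y*exp(x*y) - 3*exp(x + y), 5*y*exp(x*y) + 3*exp(x + y) - 2*sin(x)) ≠ 0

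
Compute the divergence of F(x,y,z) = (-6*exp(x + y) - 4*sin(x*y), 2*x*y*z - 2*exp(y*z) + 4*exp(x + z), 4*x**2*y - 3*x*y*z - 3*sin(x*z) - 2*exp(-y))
-3*x*y + 2*x*z - 3*x*cos(x*z) - 4*y*cos(x*y) - 2*z*exp(y*z) - 6*exp(x + y)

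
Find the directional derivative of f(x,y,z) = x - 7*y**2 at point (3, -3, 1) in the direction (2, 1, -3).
22*sqrt(14)/7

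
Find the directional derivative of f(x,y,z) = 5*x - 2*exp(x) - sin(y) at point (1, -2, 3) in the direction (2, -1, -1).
sqrt(6)*(-4*E + cos(2) + 10)/6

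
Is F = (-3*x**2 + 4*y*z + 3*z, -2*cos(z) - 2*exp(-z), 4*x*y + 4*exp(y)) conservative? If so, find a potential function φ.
No, ∇×F = (4*x + 4*exp(y) - 2*sin(z) - 2*exp(-z), 3, -4*z) ≠ 0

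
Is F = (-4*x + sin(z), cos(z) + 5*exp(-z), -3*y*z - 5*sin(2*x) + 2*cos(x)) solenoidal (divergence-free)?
No, ∇·F = -3*y - 4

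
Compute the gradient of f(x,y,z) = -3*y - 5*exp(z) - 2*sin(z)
(0, -3, -5*exp(z) - 2*cos(z))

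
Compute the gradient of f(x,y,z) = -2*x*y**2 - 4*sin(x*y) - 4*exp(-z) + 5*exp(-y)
(-2*y*(y + 2*cos(x*y)), (-4*x*(y + cos(x*y))*exp(y) - 5)*exp(-y), 4*exp(-z))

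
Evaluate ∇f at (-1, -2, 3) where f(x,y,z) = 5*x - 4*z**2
(5, 0, -24)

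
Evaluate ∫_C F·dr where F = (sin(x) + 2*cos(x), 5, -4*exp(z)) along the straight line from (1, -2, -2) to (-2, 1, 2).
-4*exp(2) - 2*sin(2) - 2*sin(1) - cos(2) + cos(1) + 4*exp(-2) + 15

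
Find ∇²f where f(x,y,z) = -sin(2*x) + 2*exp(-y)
4*sin(2*x) + 2*exp(-y)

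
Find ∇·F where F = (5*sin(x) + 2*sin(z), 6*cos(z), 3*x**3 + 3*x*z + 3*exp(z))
3*x + 3*exp(z) + 5*cos(x)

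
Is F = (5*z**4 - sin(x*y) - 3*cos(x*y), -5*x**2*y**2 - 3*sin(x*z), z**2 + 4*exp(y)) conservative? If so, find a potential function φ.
No, ∇×F = (3*x*cos(x*z) + 4*exp(y), 20*z**3, -10*x*y**2 - 3*x*sin(x*y) + x*cos(x*y) - 3*z*cos(x*z)) ≠ 0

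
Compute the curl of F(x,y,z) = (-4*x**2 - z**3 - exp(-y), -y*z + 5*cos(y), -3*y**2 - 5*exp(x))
(-5*y, -3*z**2 + 5*exp(x), -exp(-y))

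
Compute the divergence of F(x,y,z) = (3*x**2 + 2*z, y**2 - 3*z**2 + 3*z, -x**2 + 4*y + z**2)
6*x + 2*y + 2*z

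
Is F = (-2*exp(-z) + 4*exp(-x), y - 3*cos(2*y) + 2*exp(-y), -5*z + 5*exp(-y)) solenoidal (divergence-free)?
No, ∇·F = 6*sin(2*y) - 4 - 2*exp(-y) - 4*exp(-x)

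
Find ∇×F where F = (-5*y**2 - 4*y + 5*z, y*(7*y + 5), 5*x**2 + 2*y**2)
(4*y, 5 - 10*x, 10*y + 4)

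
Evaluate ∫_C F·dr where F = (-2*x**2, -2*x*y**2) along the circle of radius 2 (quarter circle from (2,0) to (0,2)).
16/3 - 2*pi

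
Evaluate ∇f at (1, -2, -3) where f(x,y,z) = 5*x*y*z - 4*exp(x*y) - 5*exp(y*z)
(8*exp(-2) + 30, -15 - 4*exp(-2) + 15*exp(6), -10 + 10*exp(6))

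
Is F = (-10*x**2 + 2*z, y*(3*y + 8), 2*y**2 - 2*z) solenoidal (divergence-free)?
No, ∇·F = -20*x + 6*y + 6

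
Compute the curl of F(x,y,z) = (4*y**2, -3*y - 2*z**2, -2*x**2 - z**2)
(4*z, 4*x, -8*y)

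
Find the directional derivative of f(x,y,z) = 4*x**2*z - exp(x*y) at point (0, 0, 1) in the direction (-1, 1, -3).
0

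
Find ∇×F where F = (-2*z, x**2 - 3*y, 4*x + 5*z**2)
(0, -6, 2*x)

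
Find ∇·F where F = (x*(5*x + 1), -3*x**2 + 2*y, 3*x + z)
10*x + 4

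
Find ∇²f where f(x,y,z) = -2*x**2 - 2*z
-4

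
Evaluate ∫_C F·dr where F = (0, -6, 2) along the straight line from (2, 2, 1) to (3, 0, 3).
16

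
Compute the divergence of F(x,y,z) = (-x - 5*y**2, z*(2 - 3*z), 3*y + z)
0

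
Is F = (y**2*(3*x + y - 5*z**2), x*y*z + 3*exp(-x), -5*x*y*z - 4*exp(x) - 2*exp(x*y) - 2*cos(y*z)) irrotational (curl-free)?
No, ∇×F = (-x*y - 5*x*z - 2*x*exp(x*y) + 2*z*sin(y*z), -10*y**2*z + 5*y*z + 2*y*exp(x*y) + 4*exp(x), (y*(-6*x - 3*y + 10*z**2 + z)*exp(x) - 3)*exp(-x))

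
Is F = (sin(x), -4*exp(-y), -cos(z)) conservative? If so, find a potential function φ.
Yes, F is conservative. φ = -sin(z) - cos(x) + 4*exp(-y)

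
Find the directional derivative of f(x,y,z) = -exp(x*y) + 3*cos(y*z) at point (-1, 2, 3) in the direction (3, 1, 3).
-sqrt(19)*(27*exp(2)*sin(6) + 5)*exp(-2)/19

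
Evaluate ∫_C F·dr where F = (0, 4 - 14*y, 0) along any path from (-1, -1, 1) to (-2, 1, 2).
8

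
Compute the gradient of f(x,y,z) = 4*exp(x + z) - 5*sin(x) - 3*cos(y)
(4*exp(x + z) - 5*cos(x), 3*sin(y), 4*exp(x + z))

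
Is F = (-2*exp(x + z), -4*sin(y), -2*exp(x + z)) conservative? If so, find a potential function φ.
Yes, F is conservative. φ = -2*exp(x + z) + 4*cos(y)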